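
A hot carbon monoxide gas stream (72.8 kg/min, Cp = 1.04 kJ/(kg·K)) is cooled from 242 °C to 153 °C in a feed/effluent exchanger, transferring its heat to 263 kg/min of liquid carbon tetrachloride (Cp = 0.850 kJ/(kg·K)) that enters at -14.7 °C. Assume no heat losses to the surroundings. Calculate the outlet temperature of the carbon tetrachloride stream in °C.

Heat released by hot stream: Q = 72.8 × 1.04 × (242 − 153) = 6738.4 kJ/min
Energy balance on cold side (adiabatic exchanger): Q = ṁ_c·Cp_c·(T_c,out − T_c,in)
T_c,out = -14.7 + 6738.4/(263 × 0.850) = 15.443 °C

T_c,out = 15.4 °C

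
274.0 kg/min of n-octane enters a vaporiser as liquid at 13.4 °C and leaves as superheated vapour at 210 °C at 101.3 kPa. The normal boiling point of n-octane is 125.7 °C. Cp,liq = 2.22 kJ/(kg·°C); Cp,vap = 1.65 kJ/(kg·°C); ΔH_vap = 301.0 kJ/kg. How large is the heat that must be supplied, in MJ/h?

Q = 11300 MJ/h

liquid 13.4→125.7 °C: 249.31 kJ/kg
vaporisation at 125.7 °C: 301 kJ/kg
vapour 125.7→210 °C: 139.09 kJ/kg
Δh = 249.31 + 301 + 139.09 = 689.4 kJ/kg
Q = ṁ·Δh = 274.0 kg/min × 689.4 kJ/kg = 188900 kJ/min
|Q| = 3148.3 kW = 11334 MJ/h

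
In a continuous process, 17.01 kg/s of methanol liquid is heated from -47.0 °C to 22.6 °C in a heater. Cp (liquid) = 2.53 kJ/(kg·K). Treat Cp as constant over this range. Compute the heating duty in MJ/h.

Q = ṁ·Cp·ΔT = 17.01 × 2.53 × (22.6 − -47.0) = 2995.3 kJ/s
Heating duty = 10783 MJ/h

Q = 10800 MJ/h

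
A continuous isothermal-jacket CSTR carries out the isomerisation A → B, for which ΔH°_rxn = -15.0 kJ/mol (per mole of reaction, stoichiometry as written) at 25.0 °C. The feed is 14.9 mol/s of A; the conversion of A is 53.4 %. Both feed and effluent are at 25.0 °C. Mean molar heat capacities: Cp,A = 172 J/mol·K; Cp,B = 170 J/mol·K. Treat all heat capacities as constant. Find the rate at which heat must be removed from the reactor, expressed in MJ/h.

Extent of reaction ξ = 0.534 × 14.9 = 7.9566 mol/s
Reaction term: ξ·ΔH°_rxn = 7.9566 × -15.0 = -119.35 kJ/s
Q = ΔH = -119.35 kJ/s = -119.35 kW
Heat removed = 429.66 MJ/h

Q_out = 430 MJ/h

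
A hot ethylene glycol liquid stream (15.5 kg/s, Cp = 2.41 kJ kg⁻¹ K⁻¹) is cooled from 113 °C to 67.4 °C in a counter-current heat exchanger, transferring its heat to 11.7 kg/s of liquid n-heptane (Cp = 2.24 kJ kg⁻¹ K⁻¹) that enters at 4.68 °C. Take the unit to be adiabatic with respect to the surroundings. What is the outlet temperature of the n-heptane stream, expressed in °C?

T_c,out = 69.7 °C

Heat released by hot stream: Q = 15.5 × 2.41 × (113 − 67.4) = 1703.4 kJ/s
Energy balance on cold side (adiabatic exchanger): Q = ṁ_c·Cp_c·(T_c,out − T_c,in)
T_c,out = 4.68 + 1703.4/(11.7 × 2.24) = 69.675 °C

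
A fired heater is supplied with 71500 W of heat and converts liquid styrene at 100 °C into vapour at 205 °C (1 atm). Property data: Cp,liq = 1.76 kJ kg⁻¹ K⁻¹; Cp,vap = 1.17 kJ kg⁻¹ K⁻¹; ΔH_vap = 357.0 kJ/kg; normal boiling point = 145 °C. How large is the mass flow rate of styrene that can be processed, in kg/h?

Δh = 1.76×(145−100) + 357.0 + 1.17×(205−145) = 506.4 kJ/kg
Q = 71500 W = 71.5 kJ/s = 257400 kJ/h
ṁ = Q/Δh = 257400 / 506.4 = 508.29 kg/h

ṁ = 508 kg/h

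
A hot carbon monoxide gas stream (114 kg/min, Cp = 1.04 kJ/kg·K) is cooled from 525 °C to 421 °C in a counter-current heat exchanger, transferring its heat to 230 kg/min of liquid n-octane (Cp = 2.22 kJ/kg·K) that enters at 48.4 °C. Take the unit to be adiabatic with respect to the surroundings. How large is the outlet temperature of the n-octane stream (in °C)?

T_c,out = 72.5 °C

Heat released by hot stream: Q = 114 × 1.04 × (525 − 421) = 12330 kJ/min
Energy balance on cold side (adiabatic exchanger): Q = ṁ_c·Cp_c·(T_c,out − T_c,in)
T_c,out = 48.4 + 12330/(230 × 2.22) = 72.549 °C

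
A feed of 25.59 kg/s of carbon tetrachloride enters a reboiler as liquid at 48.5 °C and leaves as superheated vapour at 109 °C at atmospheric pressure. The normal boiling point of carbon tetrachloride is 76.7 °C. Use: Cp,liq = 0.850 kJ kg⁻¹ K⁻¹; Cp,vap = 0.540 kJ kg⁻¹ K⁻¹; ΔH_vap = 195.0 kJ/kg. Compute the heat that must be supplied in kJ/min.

Q = 363000 kJ/min

liquid 48.5→76.7 °C: 23.97 kJ/kg
vaporisation at 76.7 °C: 195 kJ/kg
vapour 76.7→109 °C: 17.442 kJ/kg
Δh = 23.97 + 195 + 17.442 = 236.41 kJ/kg
Q = ṁ·Δh = 25.59 kg/s × 236.41 kJ/kg = 6049.8 kJ/s
|Q| = 6049.8 kW = 362990 kJ/min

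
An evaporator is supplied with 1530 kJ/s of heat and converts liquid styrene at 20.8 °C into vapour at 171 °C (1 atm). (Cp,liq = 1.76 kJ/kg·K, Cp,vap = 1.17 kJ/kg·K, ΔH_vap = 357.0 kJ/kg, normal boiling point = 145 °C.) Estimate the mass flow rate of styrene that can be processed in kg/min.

ṁ = 151 kg/min

Δh = 1.76×(145−20.8) + 357.0 + 1.17×(171−145) = 606.01 kJ/kg
Q = 1530 kJ/s = 1530 kJ/s = 91800 kJ/min
ṁ = Q/Δh = 91800 / 606.01 = 151.48 kg/min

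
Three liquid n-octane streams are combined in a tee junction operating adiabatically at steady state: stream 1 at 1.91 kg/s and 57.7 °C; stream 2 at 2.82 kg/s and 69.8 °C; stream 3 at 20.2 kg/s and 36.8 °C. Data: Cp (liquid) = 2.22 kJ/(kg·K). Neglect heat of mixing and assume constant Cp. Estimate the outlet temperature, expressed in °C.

No heat crosses the boundary, so H_out = H_in.
T_out = Σ ṁᵢCp,ᵢTᵢ / Σ ṁᵢCp,ᵢ
      = 2331.9 / 55.345 = 42.134 °C

T_out = 42.1 °C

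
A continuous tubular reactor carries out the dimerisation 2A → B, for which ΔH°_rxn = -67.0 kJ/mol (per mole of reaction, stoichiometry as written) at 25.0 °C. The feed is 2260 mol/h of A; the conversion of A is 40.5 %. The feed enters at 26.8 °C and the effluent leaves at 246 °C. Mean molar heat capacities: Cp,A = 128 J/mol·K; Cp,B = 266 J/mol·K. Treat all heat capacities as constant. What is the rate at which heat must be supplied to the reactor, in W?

Extent of reaction ξ = 0.405 × 2260 / 2 = 457.65 mol/h
Reaction term: ξ·ΔH°_rxn = 457.65 × -67.0 = -30663 kJ/h
Sensible, feed 26.8→25 °C: -520.7 kJ/h
Outlet flows (mol/h): A 1344.7, B 457.65
Sensible, products 25→246 °C: 64942 kJ/h
Q = ΔH = 33759 kJ/h = 9.3775 kW
Heat supplied = 9377.5 W

Q_in = 9380 W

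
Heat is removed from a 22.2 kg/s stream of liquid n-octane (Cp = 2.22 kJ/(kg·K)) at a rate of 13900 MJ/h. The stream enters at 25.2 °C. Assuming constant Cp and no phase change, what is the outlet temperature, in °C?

Q = 13900 MJ/h = 3861.1 kJ/s
ΔT = Q/(ṁ·Cp) = 3861.1/(22.2×2.22) = 78.344 K
T_out = 25.2 − 78.344 = -53.144 °C

T_out = -53.1 °C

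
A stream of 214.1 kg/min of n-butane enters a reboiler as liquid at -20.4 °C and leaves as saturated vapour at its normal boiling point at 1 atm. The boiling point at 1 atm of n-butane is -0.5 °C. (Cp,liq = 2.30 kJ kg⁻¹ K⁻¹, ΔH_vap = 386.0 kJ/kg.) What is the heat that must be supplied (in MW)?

liquid -20.4→-0.5 °C: 45.77 kJ/kg
vaporisation at -0.5 °C: 386 kJ/kg
Δh = 45.77 + 386 = 431.77 kJ/kg
Q = ṁ·Δh = 214.1 kg/min × 431.77 kJ/kg = 92442 kJ/min
|Q| = 1540.7 kW = 1.5407 MW

Q = 1.54 MW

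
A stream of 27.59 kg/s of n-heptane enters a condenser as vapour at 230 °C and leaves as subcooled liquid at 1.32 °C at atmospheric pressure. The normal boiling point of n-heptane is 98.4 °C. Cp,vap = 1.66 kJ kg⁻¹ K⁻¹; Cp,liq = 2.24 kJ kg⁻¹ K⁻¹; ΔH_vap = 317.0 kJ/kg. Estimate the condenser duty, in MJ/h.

vapour 230→98.4 °C: -218.46 kJ/kg
condensation at 98.4 °C: -317 kJ/kg
liquid 98.4→1.32 °C: -217.46 kJ/kg
Δh = -218.46 + -317 + -217.46 = -752.92 kJ/kg
Q = ṁ·Δh = 27.59 kg/s × -752.92 kJ/kg = -20773 kJ/s
|Q| = 20773 kW = 74783 MJ/h

Q_c = 74800 MJ/h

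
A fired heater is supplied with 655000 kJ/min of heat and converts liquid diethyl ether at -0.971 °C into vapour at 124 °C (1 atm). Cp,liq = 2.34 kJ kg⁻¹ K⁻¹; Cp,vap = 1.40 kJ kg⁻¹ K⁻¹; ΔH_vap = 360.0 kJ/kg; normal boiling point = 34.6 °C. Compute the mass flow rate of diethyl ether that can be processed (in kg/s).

Δh = 2.34×(34.6−-0.971) + 360.0 + 1.40×(124−34.6) = 568.4 kJ/kg
Q = 655000 kJ/min = 10917 kJ/s = 10917 kJ/s
ṁ = Q/Δh = 10917 / 568.4 = 19.206 kg/s

ṁ = 19.2 kg/s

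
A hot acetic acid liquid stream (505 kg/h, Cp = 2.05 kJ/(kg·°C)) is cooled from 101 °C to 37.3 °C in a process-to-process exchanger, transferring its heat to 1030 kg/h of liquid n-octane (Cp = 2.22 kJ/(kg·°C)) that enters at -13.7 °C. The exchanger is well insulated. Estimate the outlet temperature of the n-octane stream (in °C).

Heat released by hot stream: Q = 505 × 2.05 × (101 − 37.3) = 65945 kJ/h
Energy balance on cold side (adiabatic exchanger): Q = ṁ_c·Cp_c·(T_c,out − T_c,in)
T_c,out = -13.7 + 65945/(1030 × 2.22) = 15.14 °C

T_c,out = 15.1 °C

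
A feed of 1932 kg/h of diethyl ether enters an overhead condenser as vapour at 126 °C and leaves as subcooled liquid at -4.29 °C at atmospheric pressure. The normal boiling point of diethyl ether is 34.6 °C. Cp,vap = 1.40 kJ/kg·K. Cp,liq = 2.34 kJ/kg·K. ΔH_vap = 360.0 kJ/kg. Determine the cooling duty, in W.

vapour 126→34.6 °C: -127.96 kJ/kg
condensation at 34.6 °C: -360 kJ/kg
liquid 34.6→-4.29 °C: -91.003 kJ/kg
Δh = -127.96 + -360 + -91.003 = -578.96 kJ/kg
Q = ṁ·Δh = 1932 kg/h × -578.96 kJ/kg = -1.1186e+06 kJ/h
|Q| = 310.71 kW = 310710 W

Q_c = 311000 W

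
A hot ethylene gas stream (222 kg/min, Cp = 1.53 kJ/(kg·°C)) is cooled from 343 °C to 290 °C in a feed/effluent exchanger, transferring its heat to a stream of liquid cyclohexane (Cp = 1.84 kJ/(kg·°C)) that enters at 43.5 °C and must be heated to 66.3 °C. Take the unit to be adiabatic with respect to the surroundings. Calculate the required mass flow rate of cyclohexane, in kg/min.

ṁ_c = 429 kg/min

Heat released by hot stream: Q = 222 × 1.53 × (343 − 290) = 18002 kJ/min
Energy balance on cold side (adiabatic exchanger): Q = ṁ_c·Cp_c·(T_c,out − T_c,in)
ṁ_c = 18002 / [1.84 × (66.3 − 43.5)] = 429.11 kg/min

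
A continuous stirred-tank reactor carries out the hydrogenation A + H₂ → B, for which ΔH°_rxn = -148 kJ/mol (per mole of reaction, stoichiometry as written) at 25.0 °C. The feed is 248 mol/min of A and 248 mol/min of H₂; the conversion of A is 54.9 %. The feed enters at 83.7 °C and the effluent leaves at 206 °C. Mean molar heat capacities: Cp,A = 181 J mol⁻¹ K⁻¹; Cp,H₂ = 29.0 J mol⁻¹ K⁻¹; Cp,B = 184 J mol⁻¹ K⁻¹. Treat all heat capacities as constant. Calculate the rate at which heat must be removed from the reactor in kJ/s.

Extent of reaction ξ = 0.549 × 248 = 136.15 mol/min
Reaction term: ξ·ΔH°_rxn = 136.15 × -148 = -20150 kJ/min
Sensible, feed 83.7→25 °C: -3057.1 kJ/min
Outlet flows (mol/min): A 111.85, H₂ 111.85, B 136.15
Sensible, products 25→206 °C: 8785.7 kJ/min
Q = ΔH = -14422 kJ/min = -240.36 kW
Heat removed = 240.36 kJ/s

Q_out = 240 kJ/s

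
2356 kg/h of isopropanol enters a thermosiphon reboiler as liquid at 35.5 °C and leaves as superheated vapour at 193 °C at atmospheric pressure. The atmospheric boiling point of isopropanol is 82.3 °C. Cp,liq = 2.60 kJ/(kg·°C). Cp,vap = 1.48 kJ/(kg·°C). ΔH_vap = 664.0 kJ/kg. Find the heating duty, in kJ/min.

Q = 37300 kJ/min

liquid 35.5→82.3 °C: 121.68 kJ/kg
vaporisation at 82.3 °C: 664 kJ/kg
vapour 82.3→193 °C: 163.84 kJ/kg
Δh = 121.68 + 664 + 163.84 = 949.52 kJ/kg
Q = ṁ·Δh = 2356 kg/h × 949.52 kJ/kg = 2.2371e+06 kJ/h
|Q| = 621.41 kW = 37284 kJ/min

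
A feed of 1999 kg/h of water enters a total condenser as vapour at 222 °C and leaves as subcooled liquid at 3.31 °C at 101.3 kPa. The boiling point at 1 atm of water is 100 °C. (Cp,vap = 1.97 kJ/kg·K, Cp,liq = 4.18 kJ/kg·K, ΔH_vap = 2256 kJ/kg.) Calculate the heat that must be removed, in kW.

Q_c = 1610 kW

vapour 222→100 °C: -240.34 kJ/kg
condensation at 100 °C: -2256 kJ/kg
liquid 100→3.31 °C: -404.16 kJ/kg
Δh = -240.34 + -2256 + -404.16 = -2900.5 kJ/kg
Q = ṁ·Δh = 1999 kg/h × -2900.5 kJ/kg = -5.7981e+06 kJ/h
|Q| = 1610.6 kW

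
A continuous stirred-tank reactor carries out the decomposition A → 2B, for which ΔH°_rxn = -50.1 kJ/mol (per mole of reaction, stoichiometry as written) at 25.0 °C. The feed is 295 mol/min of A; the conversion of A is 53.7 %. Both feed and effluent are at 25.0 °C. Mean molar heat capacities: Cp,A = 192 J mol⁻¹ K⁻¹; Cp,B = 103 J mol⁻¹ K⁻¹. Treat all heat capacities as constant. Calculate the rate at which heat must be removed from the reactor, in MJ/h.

Q_out = 476 MJ/h

Extent of reaction ξ = 0.537 × 295 = 158.42 mol/min
Reaction term: ξ·ΔH°_rxn = 158.42 × -50.1 = -7936.6 kJ/min
Q = ΔH = -7936.6 kJ/min = -132.28 kW
Heat removed = 476.2 MJ/h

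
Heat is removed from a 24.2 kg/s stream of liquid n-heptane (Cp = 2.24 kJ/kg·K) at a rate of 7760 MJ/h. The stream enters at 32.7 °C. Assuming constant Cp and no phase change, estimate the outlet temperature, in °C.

Q = 7760 MJ/h = 2155.6 kJ/s
ΔT = Q/(ṁ·Cp) = 2155.6/(24.2×2.24) = 39.765 K
T_out = 32.7 − 39.765 = -7.0645 °C

T_out = -7.06 °C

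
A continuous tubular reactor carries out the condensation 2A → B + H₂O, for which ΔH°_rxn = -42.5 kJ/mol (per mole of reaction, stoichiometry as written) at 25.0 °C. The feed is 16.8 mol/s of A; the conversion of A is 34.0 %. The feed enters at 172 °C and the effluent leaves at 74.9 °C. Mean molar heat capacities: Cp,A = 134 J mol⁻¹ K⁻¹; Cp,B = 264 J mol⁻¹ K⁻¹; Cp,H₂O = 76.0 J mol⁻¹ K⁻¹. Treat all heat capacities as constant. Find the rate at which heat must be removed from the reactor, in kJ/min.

Q_out = 19800 kJ/min

Extent of reaction ξ = 0.340 × 16.8 / 2 = 2.856 mol/s
Reaction term: ξ·ΔH°_rxn = 2.856 × -42.5 = -121.38 kJ/s
Sensible, feed 172→25 °C: -330.93 kJ/s
Outlet flows (mol/s): A 11.088, B 2.856, H₂O 2.856
Sensible, products 25→74.9 °C: 122.6 kJ/s
Q = ΔH = -329.71 kJ/s = -329.71 kW
Heat removed = 19783 kJ/min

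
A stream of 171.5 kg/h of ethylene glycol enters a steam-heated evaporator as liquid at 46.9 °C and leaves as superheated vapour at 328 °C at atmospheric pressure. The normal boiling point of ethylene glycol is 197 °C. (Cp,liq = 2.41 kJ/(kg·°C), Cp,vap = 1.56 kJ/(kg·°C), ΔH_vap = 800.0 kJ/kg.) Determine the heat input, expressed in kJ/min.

liquid 46.9→197 °C: 361.74 kJ/kg
vaporisation at 197 °C: 800 kJ/kg
vapour 197→328 °C: 204.36 kJ/kg
Δh = 361.74 + 800 + 204.36 = 1366.1 kJ/kg
Q = ṁ·Δh = 171.5 kg/h × 1366.1 kJ/kg = 234290 kJ/h
|Q| = 65.08 kW = 3904.8 kJ/min

Q = 3900 kJ/min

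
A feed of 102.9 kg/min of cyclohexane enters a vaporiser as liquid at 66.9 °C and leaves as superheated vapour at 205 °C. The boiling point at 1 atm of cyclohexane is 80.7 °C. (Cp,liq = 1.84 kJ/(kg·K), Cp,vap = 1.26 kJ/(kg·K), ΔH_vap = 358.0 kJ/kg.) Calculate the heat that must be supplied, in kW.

Q = 926 kW

liquid 66.9→80.7 °C: 25.392 kJ/kg
vaporisation at 80.7 °C: 358 kJ/kg
vapour 80.7→205 °C: 156.62 kJ/kg
Δh = 25.392 + 358 + 156.62 = 540.01 kJ/kg
Q = ṁ·Δh = 102.9 kg/min × 540.01 kJ/kg = 55567 kJ/min
|Q| = 926.12 kW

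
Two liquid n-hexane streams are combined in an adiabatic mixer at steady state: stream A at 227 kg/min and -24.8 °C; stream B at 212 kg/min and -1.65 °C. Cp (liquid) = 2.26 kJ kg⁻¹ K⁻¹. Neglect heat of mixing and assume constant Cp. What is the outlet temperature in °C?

No heat crosses the boundary, so H_out = H_in.
Σ ṁᵢCp,ᵢTᵢ = 227×2.26×-24.8 + 212×2.26×-1.65 = -13513
Σ ṁᵢCp,ᵢ = 227×2.26 + 212×2.26 = 992.14
T_out = -13513 / 992.14 = -13.621 °C

T_out = -13.6 °C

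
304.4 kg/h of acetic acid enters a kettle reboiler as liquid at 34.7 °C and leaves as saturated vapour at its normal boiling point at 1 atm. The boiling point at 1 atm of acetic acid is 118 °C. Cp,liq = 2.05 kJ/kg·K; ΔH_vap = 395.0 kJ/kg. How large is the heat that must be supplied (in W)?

liquid 34.7→118 °C: 170.76 kJ/kg
vaporisation at 118 °C: 395 kJ/kg
Δh = 170.76 + 395 = 565.76 kJ/kg
Q = ṁ·Δh = 304.4 kg/h × 565.76 kJ/kg = 172220 kJ/h
|Q| = 47.839 kW = 47839 W

Q = 47800 W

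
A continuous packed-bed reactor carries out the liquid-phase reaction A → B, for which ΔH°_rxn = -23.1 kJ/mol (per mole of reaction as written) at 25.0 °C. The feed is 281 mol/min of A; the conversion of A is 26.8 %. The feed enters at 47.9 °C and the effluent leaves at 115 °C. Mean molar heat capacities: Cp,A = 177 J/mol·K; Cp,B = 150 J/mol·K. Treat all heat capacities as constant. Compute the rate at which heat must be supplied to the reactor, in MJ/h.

Q_in = 84.9 MJ/h

Extent of reaction ξ = 0.268 × 281 = 75.308 mol/min
Reaction term: ξ·ΔH°_rxn = 75.308 × -23.1 = -1739.6 kJ/min
Sensible, feed 47.9→25 °C: -1139 kJ/min
Outlet flows (mol/min): A 205.69, B 75.308
Sensible, products 25→115 °C: 4293.3 kJ/min
Q = ΔH = 1414.7 kJ/min = 23.579 kW
Heat supplied = 84.884 MJ/h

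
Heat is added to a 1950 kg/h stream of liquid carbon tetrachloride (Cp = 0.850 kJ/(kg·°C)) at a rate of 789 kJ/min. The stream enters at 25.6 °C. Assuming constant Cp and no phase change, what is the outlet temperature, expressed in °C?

T_out = 54.2 °C

Q = 789 kJ/min = 47340 kJ/h
ΔT = Q/(ṁ·Cp) = 47340/(1950×0.850) = 28.561 K
T_out = 25.6 + 28.561 = 54.161 °C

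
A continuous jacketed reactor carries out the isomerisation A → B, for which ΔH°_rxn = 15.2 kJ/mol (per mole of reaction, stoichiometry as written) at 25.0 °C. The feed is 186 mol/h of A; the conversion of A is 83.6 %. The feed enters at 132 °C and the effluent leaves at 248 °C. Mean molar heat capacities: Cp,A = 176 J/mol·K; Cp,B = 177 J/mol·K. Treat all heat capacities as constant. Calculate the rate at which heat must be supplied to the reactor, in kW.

Extent of reaction ξ = 0.836 × 186 = 155.5 mol/h
Reaction term: ξ·ΔH°_rxn = 155.5 × 15.2 = 2363.5 kJ/h
Sensible, feed 132→25 °C: -3502.8 kJ/h
Outlet flows (mol/h): A 30.504, B 155.5
Sensible, products 25→248 °C: 7334.8 kJ/h
Q = ΔH = 6195.6 kJ/h = 1.721 kW
Heat supplied = 1.721 kW

Q_in = 1.72 kW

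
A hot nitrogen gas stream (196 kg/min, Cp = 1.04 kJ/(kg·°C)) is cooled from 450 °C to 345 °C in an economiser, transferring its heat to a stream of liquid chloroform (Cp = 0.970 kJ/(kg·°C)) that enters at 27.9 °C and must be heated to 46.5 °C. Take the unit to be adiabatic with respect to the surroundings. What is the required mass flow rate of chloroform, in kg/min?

Heat released by hot stream: Q = 196 × 1.04 × (450 − 345) = 21403 kJ/min
Energy balance on cold side (adiabatic exchanger): Q = ṁ_c·Cp_c·(T_c,out − T_c,in)
ṁ_c = 21403 / [0.970 × (46.5 − 27.9)] = 1186.3 kg/min

ṁ_c = 1190 kg/min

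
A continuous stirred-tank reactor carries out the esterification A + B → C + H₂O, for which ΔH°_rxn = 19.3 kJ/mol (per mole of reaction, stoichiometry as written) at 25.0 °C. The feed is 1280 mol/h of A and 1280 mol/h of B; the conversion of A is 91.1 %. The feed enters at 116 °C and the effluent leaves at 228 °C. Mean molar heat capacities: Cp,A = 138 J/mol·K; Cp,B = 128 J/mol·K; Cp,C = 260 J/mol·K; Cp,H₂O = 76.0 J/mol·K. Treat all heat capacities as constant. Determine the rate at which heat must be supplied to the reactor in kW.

Q_in = 21.4 kW

Extent of reaction ξ = 0.911 × 1280 = 1166.1 mol/h
Reaction term: ξ·ΔH°_rxn = 1166.1 × 19.3 = 22505 kJ/h
Sensible, feed 116→25 °C: -30984 kJ/h
Outlet flows (mol/h): A 113.92, B 113.92, C 1166.1, H₂O 1166.1
Sensible, products 25→228 °C: 85687 kJ/h
Q = ΔH = 77209 kJ/h = 21.447 kW
Heat supplied = 21.447 kW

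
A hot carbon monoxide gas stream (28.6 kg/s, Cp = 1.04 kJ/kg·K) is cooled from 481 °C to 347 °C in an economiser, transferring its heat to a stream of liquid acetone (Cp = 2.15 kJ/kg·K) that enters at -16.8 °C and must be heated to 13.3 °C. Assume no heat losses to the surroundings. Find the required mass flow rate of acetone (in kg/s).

Heat released by hot stream: Q = 28.6 × 1.04 × (481 − 347) = 3985.7 kJ/s
Energy balance on cold side (adiabatic exchanger): Q = ṁ_c·Cp_c·(T_c,out − T_c,in)
ṁ_c = 3985.7 / [2.15 × (13.3 − -16.8)] = 61.588 kg/s

ṁ_c = 61.6 kg/s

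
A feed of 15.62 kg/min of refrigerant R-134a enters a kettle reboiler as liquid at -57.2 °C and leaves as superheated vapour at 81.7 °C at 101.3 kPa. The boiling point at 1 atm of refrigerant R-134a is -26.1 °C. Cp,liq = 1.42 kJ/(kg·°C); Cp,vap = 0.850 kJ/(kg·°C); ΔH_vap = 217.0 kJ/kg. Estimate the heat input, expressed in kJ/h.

Q = 331000 kJ/h

liquid -57.2→-26.1 °C: 44.162 kJ/kg
vaporisation at -26.1 °C: 217 kJ/kg
vapour -26.1→81.7 °C: 91.63 kJ/kg
Δh = 44.162 + 217 + 91.63 = 352.79 kJ/kg
Q = ṁ·Δh = 15.62 kg/min × 352.79 kJ/kg = 5510.6 kJ/min
|Q| = 91.844 kW = 330640 kJ/h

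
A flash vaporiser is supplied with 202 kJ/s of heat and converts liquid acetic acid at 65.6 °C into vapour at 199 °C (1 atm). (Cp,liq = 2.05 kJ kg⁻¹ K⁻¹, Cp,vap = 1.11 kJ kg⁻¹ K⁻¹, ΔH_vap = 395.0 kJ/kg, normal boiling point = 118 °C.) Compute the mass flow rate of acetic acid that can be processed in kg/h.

ṁ = 1230 kg/h

Δh = 2.05×(118−65.6) + 395.0 + 1.11×(199−118) = 592.33 kJ/kg
Q = 202 kJ/s = 202 kJ/s = 727200 kJ/h
ṁ = Q/Δh = 727200 / 592.33 = 1227.7 kg/h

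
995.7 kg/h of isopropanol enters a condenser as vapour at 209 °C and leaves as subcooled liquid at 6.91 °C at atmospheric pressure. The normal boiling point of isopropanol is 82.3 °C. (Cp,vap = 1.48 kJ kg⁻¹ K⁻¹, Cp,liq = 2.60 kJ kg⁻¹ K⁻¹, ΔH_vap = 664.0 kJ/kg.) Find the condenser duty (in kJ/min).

Q_c = 17400 kJ/min

vapour 209→82.3 °C: -187.52 kJ/kg
condensation at 82.3 °C: -664 kJ/kg
liquid 82.3→6.91 °C: -196.01 kJ/kg
Δh = -187.52 + -664 + -196.01 = -1047.5 kJ/kg
Q = ṁ·Δh = 995.7 kg/h × -1047.5 kJ/kg = -1.043e+06 kJ/h
|Q| = 289.73 kW = 17384 kJ/min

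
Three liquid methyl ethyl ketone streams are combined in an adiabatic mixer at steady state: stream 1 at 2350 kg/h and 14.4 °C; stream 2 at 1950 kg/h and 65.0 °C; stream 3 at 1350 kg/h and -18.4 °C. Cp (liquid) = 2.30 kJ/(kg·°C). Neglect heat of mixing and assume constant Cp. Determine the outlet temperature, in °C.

Adiabatic, steady state ⇒ Σ ṁᵢCp,ᵢ(T_out − Tᵢ) = 0
T_out = Σ ṁᵢCp,ᵢTᵢ / Σ ṁᵢCp,ᵢ
      = 312220 / 12995 = 24.027 °C

T_out = 24.0 °C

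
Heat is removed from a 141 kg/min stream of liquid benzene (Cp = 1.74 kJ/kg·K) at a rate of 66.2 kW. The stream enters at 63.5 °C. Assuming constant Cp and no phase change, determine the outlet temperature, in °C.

T_out = 47.3 °C

Q = 66.2 kW = 3972 kJ/min
ΔT = Q/(ṁ·Cp) = 3972/(141×1.74) = 16.19 K
T_out = 63.5 − 16.19 = 47.31 °C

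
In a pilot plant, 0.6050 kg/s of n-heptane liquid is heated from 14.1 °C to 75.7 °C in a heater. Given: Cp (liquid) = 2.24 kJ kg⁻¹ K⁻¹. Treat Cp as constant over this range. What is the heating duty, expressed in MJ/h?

Q = ṁ·Cp·ΔT = 0.6050 × 2.24 × (75.7 − 14.1) = 83.48 kJ/s
Heating duty = 300.53 MJ/h

Q = 301 MJ/h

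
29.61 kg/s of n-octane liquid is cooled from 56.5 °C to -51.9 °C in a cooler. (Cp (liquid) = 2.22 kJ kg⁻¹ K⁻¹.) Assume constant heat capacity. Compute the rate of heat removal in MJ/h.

Q_c = 25700 MJ/h

Q = ṁ·Cp·ΔT = 29.61 × 2.22 × (-51.9 − 56.5) = -7125.6 kJ/s
Cooling duty = 25652 MJ/h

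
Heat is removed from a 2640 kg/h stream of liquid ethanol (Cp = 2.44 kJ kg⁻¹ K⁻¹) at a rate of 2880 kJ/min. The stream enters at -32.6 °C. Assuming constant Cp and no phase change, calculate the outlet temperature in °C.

T_out = -59.4 °C

Q = 2880 kJ/min = 172800 kJ/h
ΔT = Q/(ṁ·Cp) = 172800/(2640×2.44) = 26.826 K
T_out = -32.6 − 26.826 = -59.426 °C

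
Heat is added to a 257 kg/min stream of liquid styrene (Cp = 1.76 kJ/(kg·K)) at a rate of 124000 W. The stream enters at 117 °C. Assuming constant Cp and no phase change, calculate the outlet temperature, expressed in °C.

T_out = 133 °C

Q = 124000 W = 7440 kJ/min
ΔT = Q/(ṁ·Cp) = 7440/(257×1.76) = 16.449 K
T_out = 117 + 16.449 = 133.45 °C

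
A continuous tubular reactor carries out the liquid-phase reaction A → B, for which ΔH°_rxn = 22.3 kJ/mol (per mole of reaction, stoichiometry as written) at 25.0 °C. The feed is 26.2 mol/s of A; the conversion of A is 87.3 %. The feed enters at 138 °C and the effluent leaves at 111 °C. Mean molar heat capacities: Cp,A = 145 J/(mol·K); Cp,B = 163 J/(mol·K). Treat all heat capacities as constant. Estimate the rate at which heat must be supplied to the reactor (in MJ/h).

Q_in = 1590 MJ/h

Extent of reaction ξ = 0.873 × 26.2 = 22.873 mol/s
Reaction term: ξ·ΔH°_rxn = 22.873 × 22.3 = 510.06 kJ/s
Sensible, feed 138→25 °C: -429.29 kJ/s
Outlet flows (mol/s): A 3.3274, B 22.873
Sensible, products 25→111 °C: 362.12 kJ/s
Q = ΔH = 442.89 kJ/s = 442.89 kW
Heat supplied = 1594.4 MJ/h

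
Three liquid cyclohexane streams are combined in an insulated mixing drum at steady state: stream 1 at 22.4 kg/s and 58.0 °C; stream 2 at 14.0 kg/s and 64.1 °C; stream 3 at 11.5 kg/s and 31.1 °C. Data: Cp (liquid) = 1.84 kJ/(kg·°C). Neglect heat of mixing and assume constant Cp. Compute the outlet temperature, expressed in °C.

No heat crosses the boundary, so H_out = H_in.
T_out = Σ ṁᵢCp,ᵢTᵢ / Σ ṁᵢCp,ᵢ
      = 4699.8 / 88.136 = 53.325 °C

T_out = 53.3 °C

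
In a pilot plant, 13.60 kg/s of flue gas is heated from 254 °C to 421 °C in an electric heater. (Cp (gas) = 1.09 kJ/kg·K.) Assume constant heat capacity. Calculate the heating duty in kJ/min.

Q = ṁ·Cp·ΔT = 13.60 × 1.09 × (421 − 254) = 2475.6 kJ/s
Heating duty = 148540 kJ/min

Q = 149000 kJ/min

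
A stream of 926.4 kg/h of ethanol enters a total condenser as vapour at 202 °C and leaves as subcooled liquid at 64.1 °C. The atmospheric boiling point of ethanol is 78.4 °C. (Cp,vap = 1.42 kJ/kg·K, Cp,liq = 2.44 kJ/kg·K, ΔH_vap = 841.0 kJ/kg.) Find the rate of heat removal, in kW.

vapour 202→78.4 °C: -175.51 kJ/kg
condensation at 78.4 °C: -841 kJ/kg
liquid 78.4→64.1 °C: -34.892 kJ/kg
Δh = -175.51 + -841 + -34.892 = -1051.4 kJ/kg
Q = ṁ·Δh = 926.4 kg/h × -1051.4 kJ/kg = -974020 kJ/h
|Q| = 270.56 kW

Q_c = 271 kW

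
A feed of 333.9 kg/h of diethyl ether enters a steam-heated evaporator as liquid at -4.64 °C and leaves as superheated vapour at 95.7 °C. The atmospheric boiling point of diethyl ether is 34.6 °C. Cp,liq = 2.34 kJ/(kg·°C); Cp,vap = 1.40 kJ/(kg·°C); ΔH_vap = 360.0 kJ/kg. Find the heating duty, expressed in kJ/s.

Q = 49.8 kJ/s

liquid -4.64→34.6 °C: 91.822 kJ/kg
vaporisation at 34.6 °C: 360 kJ/kg
vapour 34.6→95.7 °C: 85.54 kJ/kg
Δh = 91.822 + 360 + 85.54 = 537.36 kJ/kg
Q = ṁ·Δh = 333.9 kg/h × 537.36 kJ/kg = 179430 kJ/h
|Q| = 49.84 kW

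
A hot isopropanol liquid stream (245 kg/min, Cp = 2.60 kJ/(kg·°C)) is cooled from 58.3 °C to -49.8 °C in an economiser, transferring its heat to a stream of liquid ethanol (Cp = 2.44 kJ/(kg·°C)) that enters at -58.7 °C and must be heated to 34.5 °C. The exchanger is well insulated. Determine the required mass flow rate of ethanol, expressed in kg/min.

Heat released by hot stream: Q = 245 × 2.60 × (58.3 − -49.8) = 68860 kJ/min
Energy balance on cold side (adiabatic exchanger): Q = ṁ_c·Cp_c·(T_c,out − T_c,in)
ṁ_c = 68860 / [2.44 × (34.5 − -58.7)] = 302.8 kg/min

ṁ_c = 303 kg/min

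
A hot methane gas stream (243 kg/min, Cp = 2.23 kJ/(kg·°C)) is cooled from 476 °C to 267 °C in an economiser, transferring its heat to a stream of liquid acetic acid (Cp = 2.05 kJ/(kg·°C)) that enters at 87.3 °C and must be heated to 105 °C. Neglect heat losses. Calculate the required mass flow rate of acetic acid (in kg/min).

ṁ_c = 3120 kg/min

Heat released by hot stream: Q = 243 × 2.23 × (476 − 267) = 113260 kJ/min
Energy balance on cold side (adiabatic exchanger): Q = ṁ_c·Cp_c·(T_c,out − T_c,in)
ṁ_c = 113260 / [2.05 × (105 − 87.3)] = 3121.3 kg/min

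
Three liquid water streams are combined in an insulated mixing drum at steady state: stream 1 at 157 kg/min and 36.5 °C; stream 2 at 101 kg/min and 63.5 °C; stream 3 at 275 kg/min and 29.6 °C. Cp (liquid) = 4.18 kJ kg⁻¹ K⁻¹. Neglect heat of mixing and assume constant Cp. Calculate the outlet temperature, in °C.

Energy balance with Q = 0: Σ ṁᵢCp,ᵢ(T_out − Tᵢ) = 0
Σ ṁᵢCp,ᵢTᵢ = 157×4.18×36.5 + 101×4.18×63.5 + 275×4.18×29.6 = 84787
Σ ṁᵢCp,ᵢ = 157×4.18 + 101×4.18 + 275×4.18 = 2227.9
T_out = 84787 / 2227.9 = 38.056 °C

T_out = 38.1 °C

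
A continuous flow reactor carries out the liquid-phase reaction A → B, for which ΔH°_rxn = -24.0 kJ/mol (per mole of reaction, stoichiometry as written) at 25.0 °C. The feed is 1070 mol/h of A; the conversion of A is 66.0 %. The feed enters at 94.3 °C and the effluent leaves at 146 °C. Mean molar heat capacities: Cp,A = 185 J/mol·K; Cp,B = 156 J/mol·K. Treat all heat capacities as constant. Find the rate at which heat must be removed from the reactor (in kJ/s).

Extent of reaction ξ = 0.660 × 1070 = 706.2 mol/h
Reaction term: ξ·ΔH°_rxn = 706.2 × -24.0 = -16949 kJ/h
Sensible, feed 94.3→25 °C: -13718 kJ/h
Outlet flows (mol/h): A 363.8, B 706.2
Sensible, products 25→146 °C: 21474 kJ/h
Q = ΔH = -9192.8 kJ/h = -2.5536 kW
Heat removed = 2.5536 kJ/s

Q_out = 2.55 kJ/s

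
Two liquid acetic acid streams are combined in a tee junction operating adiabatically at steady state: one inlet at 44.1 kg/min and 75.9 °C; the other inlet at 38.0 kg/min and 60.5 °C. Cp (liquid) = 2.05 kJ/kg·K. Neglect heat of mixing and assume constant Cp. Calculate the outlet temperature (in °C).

No heat crosses the boundary, so H_out = H_in.
Σ ṁᵢCp,ᵢTᵢ = 44.1×2.05×75.9 + 38.0×2.05×60.5 = 11575
Σ ṁᵢCp,ᵢ = 44.1×2.05 + 38.0×2.05 = 168.31
T_out = 11575 / 168.31 = 68.772 °C

T_out = 68.8 °C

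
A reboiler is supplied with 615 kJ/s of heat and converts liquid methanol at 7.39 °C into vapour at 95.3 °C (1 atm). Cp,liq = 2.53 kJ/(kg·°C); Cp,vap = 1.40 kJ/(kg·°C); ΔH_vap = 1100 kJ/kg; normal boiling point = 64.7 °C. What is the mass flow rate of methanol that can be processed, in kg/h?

Δh = 2.53×(64.7−7.39) + 1100 + 1.40×(95.3−64.7) = 1287.8 kJ/kg
Q = 615 kJ/s = 615 kJ/s = 2.214e+06 kJ/h
ṁ = Q/Δh = 2.214e+06 / 1287.8 = 1719.2 kg/h

ṁ = 1720 kg/h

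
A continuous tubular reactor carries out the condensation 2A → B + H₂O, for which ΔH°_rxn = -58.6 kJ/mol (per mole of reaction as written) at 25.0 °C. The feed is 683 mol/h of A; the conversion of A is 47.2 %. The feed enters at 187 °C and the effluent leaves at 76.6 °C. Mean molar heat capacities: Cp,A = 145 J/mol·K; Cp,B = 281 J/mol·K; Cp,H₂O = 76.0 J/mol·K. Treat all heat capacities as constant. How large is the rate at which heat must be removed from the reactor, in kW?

Extent of reaction ξ = 0.472 × 683 / 2 = 161.19 mol/h
Reaction term: ξ·ΔH°_rxn = 161.19 × -58.6 = -9445.6 kJ/h
Sensible, feed 187→25 °C: -16044 kJ/h
Outlet flows (mol/h): A 360.62, B 161.19, H₂O 161.19
Sensible, products 25→76.6 °C: 5667.5 kJ/h
Q = ΔH = -19822 kJ/h = -5.5061 kW
Heat removed = 5.5061 kW

Q_out = 5.51 kW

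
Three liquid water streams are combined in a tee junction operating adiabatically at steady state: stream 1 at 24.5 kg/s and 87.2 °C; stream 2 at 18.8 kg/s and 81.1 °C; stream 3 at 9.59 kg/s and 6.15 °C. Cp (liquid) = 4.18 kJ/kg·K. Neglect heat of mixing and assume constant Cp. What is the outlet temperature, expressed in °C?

Adiabatic, steady state ⇒ Σ ṁᵢCp,ᵢ(T_out − Tᵢ) = 0
T_out = Σ ṁᵢCp,ᵢTᵢ / Σ ṁᵢCp,ᵢ
      = 15550 / 221.08 = 70.336 °C

T_out = 70.3 °C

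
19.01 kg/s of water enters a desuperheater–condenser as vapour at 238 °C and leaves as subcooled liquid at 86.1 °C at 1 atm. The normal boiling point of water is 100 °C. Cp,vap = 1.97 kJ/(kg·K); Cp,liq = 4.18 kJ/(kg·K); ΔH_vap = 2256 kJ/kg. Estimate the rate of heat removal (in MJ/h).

vapour 238→100 °C: -271.86 kJ/kg
condensation at 100 °C: -2256 kJ/kg
liquid 100→86.1 °C: -58.102 kJ/kg
Δh = -271.86 + -2256 + -58.102 = -2586 kJ/kg
Q = ṁ·Δh = 19.01 kg/s × -2586 kJ/kg = -49159 kJ/s
|Q| = 49159 kW = 176970 MJ/h

Q_c = 177000 MJ/h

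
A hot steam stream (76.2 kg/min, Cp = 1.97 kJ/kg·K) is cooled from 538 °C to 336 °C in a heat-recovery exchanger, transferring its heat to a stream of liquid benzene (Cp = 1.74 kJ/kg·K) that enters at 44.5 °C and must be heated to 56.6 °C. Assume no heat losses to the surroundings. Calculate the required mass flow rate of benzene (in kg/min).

Heat released by hot stream: Q = 76.2 × 1.97 × (538 − 336) = 30323 kJ/min
Energy balance on cold side (adiabatic exchanger): Q = ṁ_c·Cp_c·(T_c,out − T_c,in)
ṁ_c = 30323 / [1.74 × (56.6 − 44.5)] = 1440.3 kg/min

ṁ_c = 1440 kg/min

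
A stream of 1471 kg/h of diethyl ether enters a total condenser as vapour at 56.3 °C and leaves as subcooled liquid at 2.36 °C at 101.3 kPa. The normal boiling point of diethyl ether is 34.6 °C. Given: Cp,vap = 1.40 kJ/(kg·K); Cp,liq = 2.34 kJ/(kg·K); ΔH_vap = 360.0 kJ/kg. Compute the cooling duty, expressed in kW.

Q_c = 190 kW

vapour 56.3→34.6 °C: -30.38 kJ/kg
condensation at 34.6 °C: -360 kJ/kg
liquid 34.6→2.36 °C: -75.442 kJ/kg
Δh = -30.38 + -360 + -75.442 = -465.82 kJ/kg
Q = ṁ·Δh = 1471 kg/h × -465.82 kJ/kg = -685220 kJ/h
|Q| = 190.34 kW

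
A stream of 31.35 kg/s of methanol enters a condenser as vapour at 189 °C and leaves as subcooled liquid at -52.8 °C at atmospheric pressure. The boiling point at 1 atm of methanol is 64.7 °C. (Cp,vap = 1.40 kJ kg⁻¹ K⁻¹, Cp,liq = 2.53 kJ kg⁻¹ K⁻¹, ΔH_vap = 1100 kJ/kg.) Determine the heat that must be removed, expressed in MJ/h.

vapour 189→64.7 °C: -174.02 kJ/kg
condensation at 64.7 °C: -1100 kJ/kg
liquid 64.7→-52.8 °C: -297.27 kJ/kg
Δh = -174.02 + -1100 + -297.27 = -1571.3 kJ/kg
Q = ṁ·Δh = 31.35 kg/s × -1571.3 kJ/kg = -49260 kJ/s
|Q| = 49260 kW = 177340 MJ/h

Q_c = 177000 MJ/h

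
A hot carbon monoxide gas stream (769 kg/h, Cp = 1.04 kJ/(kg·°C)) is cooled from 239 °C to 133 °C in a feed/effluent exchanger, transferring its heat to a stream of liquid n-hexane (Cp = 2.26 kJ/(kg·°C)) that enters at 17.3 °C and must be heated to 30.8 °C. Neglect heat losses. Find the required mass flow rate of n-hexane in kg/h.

Heat released by hot stream: Q = 769 × 1.04 × (239 − 133) = 84775 kJ/h
Energy balance on cold side (adiabatic exchanger): Q = ṁ_c·Cp_c·(T_c,out − T_c,in)
ṁ_c = 84775 / [2.26 × (30.8 − 17.3)] = 2778.6 kg/h

ṁ_c = 2780 kg/h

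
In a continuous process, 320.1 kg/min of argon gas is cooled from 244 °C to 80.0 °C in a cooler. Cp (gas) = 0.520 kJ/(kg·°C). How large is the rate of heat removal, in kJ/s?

Q = ṁ·Cp·ΔT = 320.1 × 0.520 × (80.0 − 244) = -27298 kJ/min
Converting: 27298 / 60 s = 454.97 kW

Q_c = 455 kJ/s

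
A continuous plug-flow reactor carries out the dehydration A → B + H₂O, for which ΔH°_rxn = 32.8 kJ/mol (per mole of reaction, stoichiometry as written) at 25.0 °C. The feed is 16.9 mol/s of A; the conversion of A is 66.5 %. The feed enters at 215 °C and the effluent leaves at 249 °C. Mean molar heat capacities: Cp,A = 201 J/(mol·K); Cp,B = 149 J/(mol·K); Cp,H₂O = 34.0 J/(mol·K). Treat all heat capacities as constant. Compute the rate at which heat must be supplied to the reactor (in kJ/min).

Extent of reaction ξ = 0.665 × 16.9 = 11.239 mol/s
Reaction term: ξ·ΔH°_rxn = 11.239 × 32.8 = 368.62 kJ/s
Sensible, feed 215→25 °C: -645.41 kJ/s
Outlet flows (mol/s): A 5.6615, B 11.239, H₂O 11.239
Sensible, products 25→249 °C: 715.59 kJ/s
Q = ΔH = 438.8 kJ/s = 438.8 kW
Heat supplied = 26328 kJ/min

Q_in = 26300 kJ/min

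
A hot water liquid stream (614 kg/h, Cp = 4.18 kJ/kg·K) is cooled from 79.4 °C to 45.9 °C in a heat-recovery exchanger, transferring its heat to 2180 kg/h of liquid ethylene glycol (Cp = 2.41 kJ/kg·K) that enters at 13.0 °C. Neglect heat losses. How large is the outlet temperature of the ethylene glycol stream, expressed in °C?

Heat released by hot stream: Q = 614 × 4.18 × (79.4 − 45.9) = 85978 kJ/h
Energy balance on cold side (adiabatic exchanger): Q = ṁ_c·Cp_c·(T_c,out − T_c,in)
T_c,out = 13.0 + 85978/(2180 × 2.41) = 29.365 °C

T_c,out = 29.4 °C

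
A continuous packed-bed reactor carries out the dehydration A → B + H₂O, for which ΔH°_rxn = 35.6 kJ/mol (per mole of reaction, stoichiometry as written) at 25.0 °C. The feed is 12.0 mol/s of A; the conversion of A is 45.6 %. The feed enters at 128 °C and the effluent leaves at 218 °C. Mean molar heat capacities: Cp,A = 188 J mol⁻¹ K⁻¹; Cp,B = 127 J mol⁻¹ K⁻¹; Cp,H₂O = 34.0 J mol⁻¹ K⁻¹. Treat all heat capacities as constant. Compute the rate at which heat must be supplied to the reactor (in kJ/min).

Extent of reaction ξ = 0.456 × 12.0 = 5.472 mol/s
Reaction term: ξ·ΔH°_rxn = 5.472 × 35.6 = 194.8 kJ/s
Sensible, feed 128→25 °C: -232.37 kJ/s
Outlet flows (mol/s): A 6.528, B 5.472, H₂O 5.472
Sensible, products 25→218 °C: 406.89 kJ/s
Q = ΔH = 369.33 kJ/s = 369.33 kW
Heat supplied = 22160 kJ/min

Q_in = 22200 kJ/min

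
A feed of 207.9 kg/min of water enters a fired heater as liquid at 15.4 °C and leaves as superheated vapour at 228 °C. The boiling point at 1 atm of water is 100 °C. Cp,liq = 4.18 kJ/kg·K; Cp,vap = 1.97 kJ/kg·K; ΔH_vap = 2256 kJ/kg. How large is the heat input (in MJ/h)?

liquid 15.4→100 °C: 353.63 kJ/kg
vaporisation at 100 °C: 2256 kJ/kg
vapour 100→228 °C: 252.16 kJ/kg
Δh = 353.63 + 2256 + 252.16 = 2861.8 kJ/kg
Q = ṁ·Δh = 207.9 kg/min × 2861.8 kJ/kg = 594970 kJ/min
|Q| = 9916.1 kW = 35698 MJ/h

Q = 35700 MJ/h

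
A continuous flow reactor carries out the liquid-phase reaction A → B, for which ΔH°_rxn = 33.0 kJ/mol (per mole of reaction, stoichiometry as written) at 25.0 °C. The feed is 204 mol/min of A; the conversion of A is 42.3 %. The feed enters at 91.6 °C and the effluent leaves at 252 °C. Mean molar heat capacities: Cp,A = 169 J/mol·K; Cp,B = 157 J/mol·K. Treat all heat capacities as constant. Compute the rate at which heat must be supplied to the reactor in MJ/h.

Extent of reaction ξ = 0.423 × 204 = 86.292 mol/min
Reaction term: ξ·ΔH°_rxn = 86.292 × 33.0 = 2847.6 kJ/min
Sensible, feed 91.6→25 °C: -2296.1 kJ/min
Outlet flows (mol/min): A 117.71, B 86.292
Sensible, products 25→252 °C: 7591 kJ/min
Q = ΔH = 8142.5 kJ/min = 135.71 kW
Heat supplied = 488.55 MJ/h

Q_in = 489 MJ/h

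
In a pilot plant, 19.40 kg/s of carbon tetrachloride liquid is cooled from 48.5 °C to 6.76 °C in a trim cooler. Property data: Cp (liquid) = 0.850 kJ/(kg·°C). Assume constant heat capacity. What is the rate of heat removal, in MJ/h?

Q = ṁ·Cp·ΔT = 19.40 × 0.850 × (6.76 − 48.5) = -688.29 kJ/s
Cooling duty = 2477.9 MJ/h

Q_c = 2480 MJ/h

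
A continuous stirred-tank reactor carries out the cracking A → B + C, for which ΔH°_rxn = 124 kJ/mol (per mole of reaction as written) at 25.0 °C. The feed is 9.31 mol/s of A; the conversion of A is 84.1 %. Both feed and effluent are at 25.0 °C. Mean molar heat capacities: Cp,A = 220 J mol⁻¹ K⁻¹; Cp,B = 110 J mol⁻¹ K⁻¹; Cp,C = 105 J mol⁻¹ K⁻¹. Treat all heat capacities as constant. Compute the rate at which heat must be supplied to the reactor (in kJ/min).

Extent of reaction ξ = 0.841 × 9.31 = 7.8297 mol/s
Reaction term: ξ·ΔH°_rxn = 7.8297 × 124 = 970.88 kJ/s
Q = ΔH = 970.88 kJ/s = 970.88 kW
Heat supplied = 58253 kJ/min

Q_in = 58300 kJ/min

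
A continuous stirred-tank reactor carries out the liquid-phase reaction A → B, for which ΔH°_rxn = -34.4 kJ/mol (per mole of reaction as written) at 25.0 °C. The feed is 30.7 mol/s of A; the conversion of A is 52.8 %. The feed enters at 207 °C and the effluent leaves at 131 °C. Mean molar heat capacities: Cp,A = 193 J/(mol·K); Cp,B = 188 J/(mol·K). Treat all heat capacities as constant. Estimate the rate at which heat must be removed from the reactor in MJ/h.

Q_out = 3660 MJ/h

Extent of reaction ξ = 0.528 × 30.7 = 16.21 mol/s
Reaction term: ξ·ΔH°_rxn = 16.21 × -34.4 = -557.61 kJ/s
Sensible, feed 207→25 °C: -1078.4 kJ/s
Outlet flows (mol/s): A 14.49, B 16.21
Sensible, products 25→131 °C: 619.47 kJ/s
Q = ΔH = -1016.5 kJ/s = -1016.5 kW
Heat removed = 3659.4 MJ/h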